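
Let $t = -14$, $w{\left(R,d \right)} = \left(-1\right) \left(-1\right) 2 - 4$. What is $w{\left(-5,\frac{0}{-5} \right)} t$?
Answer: $28$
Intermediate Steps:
$w{\left(R,d \right)} = -2$ ($w{\left(R,d \right)} = 1 \cdot 2 - 4 = 2 - 4 = -2$)
$w{\left(-5,\frac{0}{-5} \right)} t = \left(-2\right) \left(-14\right) = 28$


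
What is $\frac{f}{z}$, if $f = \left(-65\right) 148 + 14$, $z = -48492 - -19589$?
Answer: $\frac{9606}{28903} \approx 0.33235$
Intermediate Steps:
$z = -28903$ ($z = -48492 + 19589 = -28903$)
$f = -9606$ ($f = -9620 + 14 = -9606$)
$\frac{f}{z} = - \frac{9606}{-28903} = \left(-9606\right) \left(- \frac{1}{28903}\right) = \frac{9606}{28903}$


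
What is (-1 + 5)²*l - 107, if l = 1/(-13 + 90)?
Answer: -8223/77 ≈ -106.79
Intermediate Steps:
l = 1/77 ≈ 0.012987
(-1 + 5)²*l - 107 = (-1 + 5)²*(1/77) - 107 = 4²*(1/77) - 107 = 16*(1/77) - 107 = 16/77 - 107 = -8223/77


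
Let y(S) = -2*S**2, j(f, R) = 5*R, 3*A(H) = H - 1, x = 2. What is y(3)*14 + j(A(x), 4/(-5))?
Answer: -256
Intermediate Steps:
A(H) = -1/3 + H/3 (A(H) = (H - 1)/3 = (-1 + H)/3 = -1/3 + H/3)
y(3)*14 + j(A(x), 4/(-5)) = -2*3**2*14 + 5*(4/(-5)) = -2*9*14 + 5*(4*(-1/5)) = -18*14 + 5*(-4/5) = -252 - 4 = -256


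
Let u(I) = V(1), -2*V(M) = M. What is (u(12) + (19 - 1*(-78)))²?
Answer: 37249/4 ≈ 9312.3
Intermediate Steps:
V(M) = -M/2
u(I) = -½ (u(I) = -½*1 = -½)
(u(12) + (19 - 1*(-78)))² = (-½ + (19 - 1*(-78)))² = (-½ + (19 + 78))² = (-½ + 97)² = (193/2)² = 37249/4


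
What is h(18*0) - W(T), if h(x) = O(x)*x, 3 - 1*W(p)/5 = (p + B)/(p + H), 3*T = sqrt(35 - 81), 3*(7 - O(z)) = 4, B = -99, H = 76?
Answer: 5*(-2*sqrt(46) + 981*I)/(sqrt(46) - 228*I) ≈ -21.503 + 0.34218*I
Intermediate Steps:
O(z) = 17/3 (O(z) = 7 - 1/3*4 = 7 - 4/3 = 17/3)
T = I*sqrt(46)/3 (T = sqrt(35 - 81)/3 = sqrt(-46)/3 = (I*sqrt(46))/3 = I*sqrt(46)/3 ≈ 2.2608*I)
W(p) = 15 - 5*(-99 + p)/(76 + p) (W(p) = 15 - 5*(p - 99)/(p + 76) = 15 - 5*(-99 + p)/(76 + p))
h(x) = 17*x/3
h(18*0) - W(T) = 17*(18*0)/3 - 5*(327 + 2*(I*sqrt(46)/3))/(76 + I*sqrt(46)/3) = (17/3)*0 - 5*(327 + 2*I*sqrt(46)/3)/(76 + I*sqrt(46)/3) = 0 - 5*(327 + 2*I*sqrt(46)/3)/(76 + I*sqrt(46)/3) = -5*(327 + 2*I*sqrt(46)/3)/(76 + I*sqrt(46)/3)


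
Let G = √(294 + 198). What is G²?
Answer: 492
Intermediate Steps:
G = 2*√123 (G = √492 = 2*√123 ≈ 22.181)
G² = (2*√123)² = 492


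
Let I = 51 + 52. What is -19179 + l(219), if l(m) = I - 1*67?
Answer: -19143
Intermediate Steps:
I = 103
l(m) = 36 (l(m) = 103 - 1*67 = 103 - 67 = 36)
-19179 + l(219) = -19179 + 36 = -19143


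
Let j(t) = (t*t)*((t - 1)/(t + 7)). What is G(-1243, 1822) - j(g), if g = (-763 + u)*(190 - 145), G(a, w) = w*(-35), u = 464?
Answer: -304611473420/1681 ≈ -1.8121e+8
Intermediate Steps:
G(a, w) = -35*w
g = -13455 (g = (-763 + 464)*(190 - 145) = -299*45 = -13455)
j(t) = t²*(-1 + t)/(7 + t) (j(t) = t²*((-1 + t)/(7 + t)) = t²*(-1 + t)/(7 + t))
G(-1243, 1822) - j(g) = -35*1822 - (-13455)²*(-1 - 13455)/(7 - 13455) = -63770 - 181037025*(-13456)/(-13448) = -63770 - 181037025*(-1)*(-13456)/13448 = -63770 - 1*304504276050/1681 = -63770 - 304504276050/1681 = -304611473420/1681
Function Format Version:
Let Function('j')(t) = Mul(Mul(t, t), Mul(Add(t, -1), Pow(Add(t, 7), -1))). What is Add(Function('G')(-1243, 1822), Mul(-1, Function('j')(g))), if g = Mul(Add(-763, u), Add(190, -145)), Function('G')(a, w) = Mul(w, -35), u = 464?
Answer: Rational(-304611473420, 1681) ≈ -1.8121e+8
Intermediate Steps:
Function('G')(a, w) = Mul(-35, w)
g = -13455 (g = Mul(Add(-763, 464), Add(190, -145)) = Mul(-299, 45) = -13455)
Function('j')(t) = Mul(Pow(t, 2), Pow(Add(7, t), -1), Add(-1, t)) (Function('j')(t) = Mul(Pow(t, 2), Mul(Add(-1, t), Pow(Add(7, t), -1))) = Mul(Pow(t, 2), Mul(Pow(Add(7, t), -1), Add(-1, t))) = Mul(Pow(t, 2), Pow(Add(7, t), -1), Add(-1, t)))
Add(Function('G')(-1243, 1822), Mul(-1, Function('j')(g))) = Add(Mul(-35, 1822), Mul(-1, Mul(Pow(-13455, 2), Pow(Add(7, -13455), -1), Add(-1, -13455)))) = Add(-63770, Mul(-1, Mul(181037025, Pow(-13448, -1), -13456))) = Add(-63770, Mul(-1, Mul(181037025, Rational(-1, 13448), -13456))) = Add(-63770, Mul(-1, Rational(304504276050, 1681))) = Add(-63770, Rational(-304504276050, 1681)) = Rational(-304611473420, 1681)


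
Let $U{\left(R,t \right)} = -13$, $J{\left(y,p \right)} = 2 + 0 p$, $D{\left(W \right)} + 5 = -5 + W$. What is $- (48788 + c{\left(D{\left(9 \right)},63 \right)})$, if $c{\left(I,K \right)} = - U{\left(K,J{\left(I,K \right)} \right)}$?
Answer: $-48801$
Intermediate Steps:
$D{\left(W \right)} = -10 + W$ ($D{\left(W \right)} = -5 + \left(-5 + W\right) = -10 + W$)
$J{\left(y,p \right)} = 2$ ($J{\left(y,p \right)} = 2 + 0 = 2$)
$c{\left(I,K \right)} = 13$ ($c{\left(I,K \right)} = \left(-1\right) \left(-13\right) = 13$)
$- (48788 + c{\left(D{\left(9 \right)},63 \right)}) = - (48788 + 13) = \left(-1\right) 48801 = -48801$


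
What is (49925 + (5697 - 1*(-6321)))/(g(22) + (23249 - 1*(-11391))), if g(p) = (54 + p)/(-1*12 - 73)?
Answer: 5265155/2944324 ≈ 1.7882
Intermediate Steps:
g(p) = -54/85 - p/85 (g(p) = (54 + p)/(-12 - 73) = (54 + p)/(-85) = (54 + p)*(-1/85) = -54/85 - p/85)
(49925 + (5697 - 1*(-6321)))/(g(22) + (23249 - 1*(-11391))) = (49925 + (5697 - 1*(-6321)))/((-54/85 - 1/85*22) + (23249 - 1*(-11391))) = (49925 + (5697 + 6321))/((-54/85 - 22/85) + (23249 + 11391)) = (49925 + 12018)/(-76/85 + 34640) = 61943/(2944324/85) = 61943*(85/2944324) = 5265155/2944324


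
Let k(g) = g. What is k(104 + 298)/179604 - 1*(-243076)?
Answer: 7276237051/29934 ≈ 2.4308e+5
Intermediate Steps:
k(104 + 298)/179604 - 1*(-243076) = (104 + 298)/179604 - 1*(-243076) = 402*(1/179604) + 243076 = 67/29934 + 243076 = 7276237051/29934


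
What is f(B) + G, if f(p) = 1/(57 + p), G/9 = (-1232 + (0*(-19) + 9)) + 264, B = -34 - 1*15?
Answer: -69047/8 ≈ -8630.9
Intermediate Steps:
B = -49 (B = -34 - 15 = -49)
G = -8631 (G = 9*((-1232 + (0*(-19) + 9)) + 264) = 9*((-1232 + (0 + 9)) + 264) = 9*((-1232 + 9) + 264) = 9*(-1223 + 264) = 9*(-959) = -8631)
f(B) + G = 1/(57 - 49) - 8631 = 1/8 - 8631 = ⅛ - 8631 = -69047/8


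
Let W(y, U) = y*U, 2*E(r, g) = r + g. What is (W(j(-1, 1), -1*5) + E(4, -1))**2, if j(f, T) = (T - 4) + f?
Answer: 1849/4 ≈ 462.25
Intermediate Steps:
j(f, T) = -4 + T + f (j(f, T) = (-4 + T) + f = -4 + T + f)
E(r, g) = g/2 + r/2 (E(r, g) = (r + g)/2 = (g + r)/2 = g/2 + r/2)
W(y, U) = U*y
(W(j(-1, 1), -1*5) + E(4, -1))**2 = ((-1*5)*(-4 + 1 - 1) + ((1/2)*(-1) + (1/2)*4))**2 = (-5*(-4) + (-1/2 + 2))**2 = (20 + 3/2)**2 = (43/2)**2 = 1849/4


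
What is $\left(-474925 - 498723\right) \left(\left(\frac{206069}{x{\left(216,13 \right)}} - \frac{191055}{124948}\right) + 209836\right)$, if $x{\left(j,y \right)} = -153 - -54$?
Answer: $- \frac{625538033878295980}{3092463} \approx -2.0228 \cdot 10^{11}$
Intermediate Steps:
$x{\left(j,y \right)} = -99$ ($x{\left(j,y \right)} = -153 + 54 = -99$)
$\left(-474925 - 498723\right) \left(\left(\frac{206069}{x{\left(216,13 \right)}} - \frac{191055}{124948}\right) + 209836\right) = \left(-474925 - 498723\right) \left(\left(\frac{206069}{-99} - \frac{191055}{124948}\right) + 209836\right) = - 973648 \left(\left(206069 \left(- \frac{1}{99}\right) - \frac{191055}{124948}\right) + 209836\right) = - 973648 \left(\left(- \frac{206069}{99} - \frac{191055}{124948}\right) + 209836\right) = - 973648 \left(- \frac{25766823857}{12369852} + 209836\right) = \left(-973648\right) \frac{2569873440415}{12369852} = - \frac{625538033878295980}{3092463}$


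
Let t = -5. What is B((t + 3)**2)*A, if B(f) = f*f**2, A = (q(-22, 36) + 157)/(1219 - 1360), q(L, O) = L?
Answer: -2880/47 ≈ -61.277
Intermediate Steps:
A = -45/47 (A = (-22 + 157)/(1219 - 1360) = 135/(-141) = 135*(-1/141) = -45/47 ≈ -0.95745)
B(f) = f**3
B((t + 3)**2)*A = ((-5 + 3)**2)**3*(-45/47) = ((-2)**2)**3*(-45/47) = 4**3*(-45/47) = 64*(-45/47) = -2880/47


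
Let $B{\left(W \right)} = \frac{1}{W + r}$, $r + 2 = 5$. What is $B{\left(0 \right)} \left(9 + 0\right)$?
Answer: $3$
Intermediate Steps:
$r = 3$ ($r = -2 + 5 = 3$)
$B{\left(W \right)} = \frac{1}{3 + W}$ ($B{\left(W \right)} = \frac{1}{W + 3} = \frac{1}{3 + W}$)
$B{\left(0 \right)} \left(9 + 0\right) = \frac{9 + 0}{3 + 0} = \frac{1}{3} \cdot 9 = 3$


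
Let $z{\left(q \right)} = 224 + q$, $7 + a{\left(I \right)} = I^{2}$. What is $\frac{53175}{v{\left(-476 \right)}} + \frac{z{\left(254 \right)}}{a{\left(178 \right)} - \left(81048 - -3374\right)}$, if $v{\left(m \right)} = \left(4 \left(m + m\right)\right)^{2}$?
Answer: $- \frac{589528231}{109264010240} \approx -0.0053954$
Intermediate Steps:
$a{\left(I \right)} = -7 + I^{2}$
$v{\left(m \right)} = 64 m^{2}$ ($v{\left(m \right)} = \left(4 \cdot 2 m\right)^{2} = \left(8 m\right)^{2} = 64 m^{2}$)
$\frac{53175}{v{\left(-476 \right)}} + \frac{z{\left(254 \right)}}{a{\left(178 \right)} - \left(81048 - -3374\right)} = \frac{53175}{64 \left(-476\right)^{2}} + \frac{224 + 254}{\left(-7 + 178^{2}\right) - \left(81048 - -3374\right)} = \frac{53175}{64 \cdot 226576} + \frac{478}{\left(-7 + 31684\right) - \left(81048 + 3374\right)} = \frac{53175}{14500864} + \frac{478}{31677 - 84422} = 53175 \cdot \frac{1}{14500864} + \frac{478}{31677 - 84422} = \frac{53175}{14500864} + \frac{478}{-52745} = \frac{53175}{14500864} + 478 \left(- \frac{1}{52745}\right) = \frac{53175}{14500864} - \frac{478}{52745} = - \frac{589528231}{109264010240}$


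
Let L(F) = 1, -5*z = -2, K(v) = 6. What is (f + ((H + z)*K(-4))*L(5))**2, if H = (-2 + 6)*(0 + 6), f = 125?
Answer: 1841449/25 ≈ 73658.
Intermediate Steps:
z = 2/5 (z = -1/5*(-2) = 2/5 ≈ 0.40000)
H = 24 (H = 4*6 = 24)
(f + ((H + z)*K(-4))*L(5))**2 = (125 + ((24 + 2/5)*6)*1)**2 = (125 + ((122/5)*6)*1)**2 = (125 + (732/5)*1)**2 = (125 + 732/5)**2 = (1357/5)**2 = 1841449/25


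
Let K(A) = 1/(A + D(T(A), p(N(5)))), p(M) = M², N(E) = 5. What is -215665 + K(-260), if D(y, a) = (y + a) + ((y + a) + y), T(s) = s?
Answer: -213508351/990 ≈ -2.1567e+5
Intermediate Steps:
D(y, a) = 2*a + 3*y (D(y, a) = (a + y) + ((a + y) + y) = (a + y) + (a + 2*y) = 2*a + 3*y)
K(A) = 1/(50 + 4*A) (K(A) = 1/(A + (2*5² + 3*A)) = 1/(A + (2*25 + 3*A)) = 1/(A + (50 + 3*A)) = 1/(50 + 4*A))
-215665 + K(-260) = -215665 + 1/(2*(25 + 2*(-260))) = -215665 + 1/(2*(25 - 520)) = -215665 + (½)/(-495) = -215665 + (½)*(-1/495) = -215665 - 1/990 = -213508351/990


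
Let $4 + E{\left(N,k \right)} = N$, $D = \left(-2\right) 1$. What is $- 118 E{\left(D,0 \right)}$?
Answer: $708$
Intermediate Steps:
$D = -2$
$E{\left(N,k \right)} = -4 + N$
$- 118 E{\left(D,0 \right)} = - 118 \left(-4 - 2\right) = \left(-118\right) \left(-6\right) = 708$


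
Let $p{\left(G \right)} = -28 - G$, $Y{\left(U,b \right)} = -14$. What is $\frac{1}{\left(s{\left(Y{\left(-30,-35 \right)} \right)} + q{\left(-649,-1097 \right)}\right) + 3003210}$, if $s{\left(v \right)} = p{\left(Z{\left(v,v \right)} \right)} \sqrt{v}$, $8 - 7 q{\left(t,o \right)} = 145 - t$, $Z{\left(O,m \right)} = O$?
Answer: $\frac{36787947}{110477799582578} + \frac{343 i \sqrt{14}}{220955599165156} \approx 3.3299 \cdot 10^{-7} + 5.8084 \cdot 10^{-12} i$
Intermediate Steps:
$q{\left(t,o \right)} = - \frac{137}{7} + \frac{t}{7}$ ($q{\left(t,o \right)} = \frac{8}{7} - \frac{145 - t}{7} = \frac{8}{7} + \left(- \frac{145}{7} + \frac{t}{7}\right) = - \frac{137}{7} + \frac{t}{7}$)
$s{\left(v \right)} = \sqrt{v} \left(-28 - v\right)$ ($s{\left(v \right)} = \left(-28 - v\right) \sqrt{v} = \sqrt{v} \left(-28 - v\right)$)
$\frac{1}{\left(s{\left(Y{\left(-30,-35 \right)} \right)} + q{\left(-649,-1097 \right)}\right) + 3003210} = \frac{1}{\left(\sqrt{-14} \left(-28 - -14\right) + \left(- \frac{137}{7} + \frac{1}{7} \left(-649\right)\right)\right) + 3003210} = \frac{1}{\left(i \sqrt{14} \left(-28 + 14\right) - \frac{786}{7}\right) + 3003210} = \frac{1}{\left(i \sqrt{14} \left(-14\right) - \frac{786}{7}\right) + 3003210} = \frac{1}{\left(- 14 i \sqrt{14} - \frac{786}{7}\right) + 3003210} = \frac{1}{\left(- \frac{786}{7} - 14 i \sqrt{14}\right) + 3003210} = \frac{1}{\frac{21021684}{7} - 14 i \sqrt{14}}$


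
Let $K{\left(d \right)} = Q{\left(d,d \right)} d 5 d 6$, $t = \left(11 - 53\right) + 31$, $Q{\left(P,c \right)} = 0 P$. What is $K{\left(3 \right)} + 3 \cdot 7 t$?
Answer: $-231$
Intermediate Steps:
$Q{\left(P,c \right)} = 0$
$t = -11$ ($t = -42 + 31 = -11$)
$K{\left(d \right)} = 0$ ($K{\left(d \right)} = 0 d 5 d 6 = 0 \cdot 5 d 6 = 0 d 6 = 0 \cdot 6 = 0$)
$K{\left(3 \right)} + 3 \cdot 7 t = 0 + 3 \cdot 7 \left(-11\right) = 0 + 21 \left(-11\right) = 0 - 231 = -231$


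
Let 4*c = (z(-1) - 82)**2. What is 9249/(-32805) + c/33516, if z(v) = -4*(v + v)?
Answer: -9817757/40721940 ≈ -0.24109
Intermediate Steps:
z(v) = -8*v
c = 1369 (c = (-8*(-1) - 82)**2/4 = (8 - 82)**2/4 = (1/4)*(-74)**2 = (1/4)*5476 = 1369)
9249/(-32805) + c/33516 = 9249/(-32805) + 1369/33516 = 9249*(-1/32805) + 1369*(1/33516) = -3083/10935 + 1369/33516 = -9817757/40721940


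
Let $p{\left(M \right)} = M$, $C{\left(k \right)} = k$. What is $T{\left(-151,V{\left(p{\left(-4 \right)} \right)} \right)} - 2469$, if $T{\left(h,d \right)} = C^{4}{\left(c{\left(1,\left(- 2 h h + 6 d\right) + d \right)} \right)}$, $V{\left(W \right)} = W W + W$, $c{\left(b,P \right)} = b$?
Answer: $-2468$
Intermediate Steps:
$V{\left(W \right)} = W + W^{2}$ ($V{\left(W \right)} = W^{2} + W = W + W^{2}$)
$T{\left(h,d \right)} = 1$ ($T{\left(h,d \right)} = 1^{4} = 1$)
$T{\left(-151,V{\left(p{\left(-4 \right)} \right)} \right)} - 2469 = 1 - 2469 = -2468$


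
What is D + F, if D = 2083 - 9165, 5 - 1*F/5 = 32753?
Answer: -170822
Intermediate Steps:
F = -163740 (F = 25 - 5*32753 = 25 - 163765 = -163740)
D = -7082
D + F = -7082 - 163740 = -170822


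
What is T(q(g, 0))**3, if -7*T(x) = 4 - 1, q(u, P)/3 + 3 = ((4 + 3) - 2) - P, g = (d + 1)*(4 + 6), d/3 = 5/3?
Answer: -27/343 ≈ -0.078717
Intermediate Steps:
d = 5 (d = 3*(5/3) = 5)
g = 60 (g = (5 + 1)*(4 + 6) = 6*10 = 60)
q(u, P) = 6 - 3*P (q(u, P) = -9 + 3*(((4 + 3) - 2) - P) = -9 + 3*((7 - 2) - P) = -9 + 3*(5 - P) = -9 + (15 - 3*P) = 6 - 3*P)
T(x) = -3/7 (T(x) = -(4 - 1)/7 = -1/7*3 = -3/7)
T(q(g, 0))**3 = (-3/7)**3 = -27/343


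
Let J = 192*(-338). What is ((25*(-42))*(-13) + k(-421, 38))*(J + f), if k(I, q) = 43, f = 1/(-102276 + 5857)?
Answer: -85679941270525/96419 ≈ -8.8862e+8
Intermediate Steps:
J = -64896
f = -1/96419 (f = 1/(-96419) = -1/96419 ≈ -1.0371e-5)
((25*(-42))*(-13) + k(-421, 38))*(J + f) = ((25*(-42))*(-13) + 43)*(-64896 - 1/96419) = (-1050*(-13) + 43)*(-6257207425/96419) = (13650 + 43)*(-6257207425/96419) = 13693*(-6257207425/96419) = -85679941270525/96419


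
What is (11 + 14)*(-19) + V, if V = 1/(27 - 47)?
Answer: -9501/20 ≈ -475.05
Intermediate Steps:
V = -1/20 (V = 1/(-20) = -1/20 ≈ -0.050000)
(11 + 14)*(-19) + V = (11 + 14)*(-19) - 1/20 = 25*(-19) - 1/20 = -475 - 1/20 = -9501/20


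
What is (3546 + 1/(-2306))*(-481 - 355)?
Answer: -3418017350/1153 ≈ -2.9645e+6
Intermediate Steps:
(3546 + 1/(-2306))*(-481 - 355) = (3546 - 1/2306)*(-836) = (8177075/2306)*(-836) = -3418017350/1153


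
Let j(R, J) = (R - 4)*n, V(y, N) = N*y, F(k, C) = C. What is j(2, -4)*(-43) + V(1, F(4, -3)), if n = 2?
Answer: 169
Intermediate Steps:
j(R, J) = -8 + 2*R (j(R, J) = (R - 4)*2 = (-4 + R)*2 = -8 + 2*R)
j(2, -4)*(-43) + V(1, F(4, -3)) = (-8 + 2*2)*(-43) - 3*1 = (-8 + 4)*(-43) - 3 = -4*(-43) - 3 = 172 - 3 = 169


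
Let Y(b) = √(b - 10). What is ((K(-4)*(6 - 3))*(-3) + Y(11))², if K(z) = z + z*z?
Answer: 11449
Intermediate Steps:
K(z) = z + z²
Y(b) = √(-10 + b)
((K(-4)*(6 - 3))*(-3) + Y(11))² = (((-4*(1 - 4))*(6 - 3))*(-3) + √(-10 + 11))² = ((-4*(-3)*3)*(-3) + √1)² = ((12*3)*(-3) + 1)² = (36*(-3) + 1)² = (-108 + 1)² = (-107)² = 11449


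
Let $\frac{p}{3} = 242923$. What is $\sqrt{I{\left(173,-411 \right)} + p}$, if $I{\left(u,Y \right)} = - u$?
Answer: $2 \sqrt{182149} \approx 853.58$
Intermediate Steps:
$p = 728769$ ($p = 3 \cdot 242923 = 728769$)
$\sqrt{I{\left(173,-411 \right)} + p} = \sqrt{\left(-1\right) 173 + 728769} = \sqrt{-173 + 728769} = \sqrt{728596} = 2 \sqrt{182149}$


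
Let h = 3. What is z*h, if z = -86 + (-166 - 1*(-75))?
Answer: -531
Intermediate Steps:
z = -177 (z = -86 + (-166 + 75) = -86 - 91 = -177)
z*h = -177*3 = -531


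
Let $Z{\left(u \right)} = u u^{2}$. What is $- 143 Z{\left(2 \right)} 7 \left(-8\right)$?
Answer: $64064$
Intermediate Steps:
$Z{\left(u \right)} = u^{3}$
$- 143 Z{\left(2 \right)} 7 \left(-8\right) = - 143 \cdot 2^{3} \cdot 7 \left(-8\right) = \left(-143\right) 8 \left(-56\right) = \left(-1144\right) \left(-56\right) = 64064$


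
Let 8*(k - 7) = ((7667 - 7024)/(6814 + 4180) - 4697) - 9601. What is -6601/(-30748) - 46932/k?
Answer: 127954022390377/4814395926940 ≈ 26.577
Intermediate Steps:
k = -156575905/87952 (k = 7 + (((7667 - 7024)/(6814 + 4180) - 4697) - 9601)/8 = 7 + ((643/10994 - 4697) - 9601)/8 = 7 + (-51638175/10994 - 9601)/8 = 7 + (⅛)*(-157191569/10994) = 7 - 157191569/87952 = -156575905/87952 ≈ -1780.2)
-6601/(-30748) - 46932/k = -6601/(-30748) - 46932/(-156575905/87952) = -6601*(-1/30748) - 46932*(-87952/156575905) = 6601/30748 + 4127763264/156575905 = 127954022390377/4814395926940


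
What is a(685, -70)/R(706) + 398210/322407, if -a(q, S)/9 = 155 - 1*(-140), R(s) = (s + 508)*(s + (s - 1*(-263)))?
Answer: 161776826783/131119702830 ≈ 1.2338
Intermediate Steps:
R(s) = (263 + 2*s)*(508 + s) (R(s) = (508 + s)*(s + (s + 263)) = (508 + s)*(s + (263 + s)) = (508 + s)*(263 + 2*s) = (263 + 2*s)*(508 + s))
a(q, S) = -2655 (a(q, S) = -9*(155 - 1*(-140)) = -9*(155 + 140) = -9*295 = -2655)
a(685, -70)/R(706) + 398210/322407 = -2655/(133604 + 2*706² + 1279*706) + 398210/322407 = -2655/(133604 + 2*498436 + 902974) + 398210*(1/322407) = -2655/(133604 + 996872 + 902974) + 398210/322407 = -2655/2033450 + 398210/322407 = -2655*1/2033450 + 398210/322407 = -531/406690 + 398210/322407 = 161776826783/131119702830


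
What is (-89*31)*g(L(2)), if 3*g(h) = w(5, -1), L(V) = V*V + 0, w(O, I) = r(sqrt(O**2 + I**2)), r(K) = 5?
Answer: -13795/3 ≈ -4598.3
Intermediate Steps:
w(O, I) = 5
L(V) = V**2 (L(V) = V**2 + 0 = V**2)
g(h) = 5/3 (g(h) = (1/3)*5 = 5/3)
(-89*31)*g(L(2)) = -89*31*(5/3) = -2759*5/3 = -13795/3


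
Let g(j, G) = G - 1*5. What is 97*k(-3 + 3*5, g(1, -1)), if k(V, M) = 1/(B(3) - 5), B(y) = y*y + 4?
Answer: 97/8 ≈ 12.125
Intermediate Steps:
B(y) = 4 + y² (B(y) = y² + 4 = 4 + y²)
g(j, G) = -5 + G (g(j, G) = G - 5 = -5 + G)
k(V, M) = ⅛ (k(V, M) = 1/((4 + 3²) - 5) = 1/((4 + 9) - 5) = 1/(13 - 5) = 1/8 = ⅛)
97*k(-3 + 3*5, g(1, -1)) = 97*(⅛) = 97/8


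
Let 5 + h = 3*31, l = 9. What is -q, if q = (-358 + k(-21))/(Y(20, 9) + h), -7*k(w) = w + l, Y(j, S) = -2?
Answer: 29/7 ≈ 4.1429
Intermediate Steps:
k(w) = -9/7 - w/7 (k(w) = -(w + 9)/7 = -(9 + w)/7 = -9/7 - w/7)
h = 88 (h = -5 + 3*31 = -5 + 93 = 88)
q = -29/7 (q = (-358 + (-9/7 - ⅐*(-21)))/(-2 + 88) = (-358 + (-9/7 + 3))/86 = (-358 + 12/7)*(1/86) = -2494/7*1/86 = -29/7 ≈ -4.1429)
-q = -1*(-29/7) = 29/7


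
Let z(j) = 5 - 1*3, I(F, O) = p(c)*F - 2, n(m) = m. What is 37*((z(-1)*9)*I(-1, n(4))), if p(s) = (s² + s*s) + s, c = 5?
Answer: -37962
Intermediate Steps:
p(s) = s + 2*s² (p(s) = (s² + s²) + s = 2*s² + s = s + 2*s²)
I(F, O) = -2 + 55*F (I(F, O) = (5*(1 + 2*5))*F - 2 = (5*(1 + 10))*F - 2 = (5*11)*F - 2 = 55*F - 2 = -2 + 55*F)
z(j) = 2 (z(j) = 5 - 3 = 2)
37*((z(-1)*9)*I(-1, n(4))) = 37*((2*9)*(-2 + 55*(-1))) = 37*(18*(-2 - 55)) = 37*(18*(-57)) = 37*(-1026) = -37962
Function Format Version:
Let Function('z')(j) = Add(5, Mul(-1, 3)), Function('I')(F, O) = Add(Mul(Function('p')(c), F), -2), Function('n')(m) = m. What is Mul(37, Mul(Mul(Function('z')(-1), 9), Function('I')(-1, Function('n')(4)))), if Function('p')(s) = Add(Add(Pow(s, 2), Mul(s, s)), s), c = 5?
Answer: -37962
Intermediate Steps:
Function('p')(s) = Add(s, Mul(2, Pow(s, 2))) (Function('p')(s) = Add(Add(Pow(s, 2), Pow(s, 2)), s) = Add(Mul(2, Pow(s, 2)), s) = Add(s, Mul(2, Pow(s, 2))))
Function('I')(F, O) = Add(-2, Mul(55, F)) (Function('I')(F, O) = Add(Mul(Mul(5, Add(1, Mul(2, 5))), F), -2) = Add(Mul(Mul(5, Add(1, 10)), F), -2) = Add(Mul(Mul(5, 11), F), -2) = Add(Mul(55, F), -2) = Add(-2, Mul(55, F)))
Function('z')(j) = 2 (Function('z')(j) = Add(5, -3) = 2)
Mul(37, Mul(Mul(Function('z')(-1), 9), Function('I')(-1, Function('n')(4)))) = Mul(37, Mul(Mul(2, 9), Add(-2, Mul(55, -1)))) = Mul(37, Mul(18, Add(-2, -55))) = Mul(37, Mul(18, -57)) = Mul(37, -1026) = -37962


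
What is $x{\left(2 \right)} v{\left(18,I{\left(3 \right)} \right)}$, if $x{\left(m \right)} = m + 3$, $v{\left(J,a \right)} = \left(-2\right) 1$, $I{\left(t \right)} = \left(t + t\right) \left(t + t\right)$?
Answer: $-10$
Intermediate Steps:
$I{\left(t \right)} = 4 t^{2}$ ($I{\left(t \right)} = 2 t 2 t = 4 t^{2}$)
$v{\left(J,a \right)} = -2$
$x{\left(m \right)} = 3 + m$
$x{\left(2 \right)} v{\left(18,I{\left(3 \right)} \right)} = \left(3 + 2\right) \left(-2\right) = 5 \left(-2\right) = -10$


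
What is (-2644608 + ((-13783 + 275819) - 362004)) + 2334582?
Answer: -409994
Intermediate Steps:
(-2644608 + ((-13783 + 275819) - 362004)) + 2334582 = (-2644608 + (262036 - 362004)) + 2334582 = (-2644608 - 99968) + 2334582 = -2744576 + 2334582 = -409994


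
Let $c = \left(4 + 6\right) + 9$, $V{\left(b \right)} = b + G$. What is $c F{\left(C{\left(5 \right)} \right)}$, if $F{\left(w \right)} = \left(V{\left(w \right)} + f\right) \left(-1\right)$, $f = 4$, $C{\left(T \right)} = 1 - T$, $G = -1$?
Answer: $19$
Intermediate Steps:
$V{\left(b \right)} = -1 + b$ ($V{\left(b \right)} = b - 1 = -1 + b$)
$F{\left(w \right)} = -3 - w$ ($F{\left(w \right)} = \left(\left(-1 + w\right) + 4\right) \left(-1\right) = \left(3 + w\right) \left(-1\right) = -3 - w$)
$c = 19$ ($c = 10 + 9 = 19$)
$c F{\left(C{\left(5 \right)} \right)} = 19 \left(-3 - \left(1 - 5\right)\right) = 19 \left(-3 - -4\right) = 19 \left(-3 + 4\right) = 19 \cdot 1 = 19$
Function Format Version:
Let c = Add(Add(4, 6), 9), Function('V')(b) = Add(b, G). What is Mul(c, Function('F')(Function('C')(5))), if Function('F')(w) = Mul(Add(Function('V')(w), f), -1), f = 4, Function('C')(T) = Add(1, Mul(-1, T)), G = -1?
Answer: 19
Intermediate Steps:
Function('V')(b) = Add(-1, b) (Function('V')(b) = Add(b, -1) = Add(-1, b))
Function('F')(w) = Add(-3, Mul(-1, w)) (Function('F')(w) = Mul(Add(Add(-1, w), 4), -1) = Mul(Add(3, w), -1) = Add(-3, Mul(-1, w)))
c = 19 (c = Add(10, 9) = 19)
Mul(c, Function('F')(Function('C')(5))) = Mul(19, Add(-3, Mul(-1, Add(1, Mul(-1, 5))))) = Mul(19, Add(-3, Mul(-1, Add(1, -5)))) = Mul(19, Add(-3, Mul(-1, -4))) = Mul(19, Add(-3, 4)) = Mul(19, 1) = 19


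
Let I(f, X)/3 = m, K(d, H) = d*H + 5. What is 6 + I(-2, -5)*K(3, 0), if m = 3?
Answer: 51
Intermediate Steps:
K(d, H) = 5 + H*d (K(d, H) = H*d + 5 = 5 + H*d)
I(f, X) = 9 (I(f, X) = 3*3 = 9)
6 + I(-2, -5)*K(3, 0) = 6 + 9*(5 + 0*3) = 6 + 9*(5 + 0) = 6 + 9*5 = 6 + 45 = 51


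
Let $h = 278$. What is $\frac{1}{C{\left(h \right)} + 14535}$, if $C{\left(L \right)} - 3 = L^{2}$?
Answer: $\frac{1}{91822} \approx 1.0891 \cdot 10^{-5}$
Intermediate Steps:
$C{\left(L \right)} = 3 + L^{2}$
$\frac{1}{C{\left(h \right)} + 14535} = \frac{1}{\left(3 + 278^{2}\right) + 14535} = \frac{1}{\left(3 + 77284\right) + 14535} = \frac{1}{77287 + 14535} = \frac{1}{91822}$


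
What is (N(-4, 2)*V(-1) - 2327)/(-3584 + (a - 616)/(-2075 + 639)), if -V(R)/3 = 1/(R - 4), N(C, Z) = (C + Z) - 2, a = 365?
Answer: 16725092/25731865 ≈ 0.64998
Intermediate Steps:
N(C, Z) = -2 + C + Z
V(R) = -3/(-4 + R) (V(R) = -3/(R - 4) = -3/(-4 + R))
(N(-4, 2)*V(-1) - 2327)/(-3584 + (a - 616)/(-2075 + 639)) = ((-2 - 4 + 2)*(-3/(-4 - 1)) - 2327)/(-3584 + (365 - 616)/(-2075 + 639)) = (-(-12)/(-5) - 2327)/(-3584 - 251/(-1436)) = (-(-12)*(-1)/5 - 2327)/(-3584 - 251*(-1/1436)) = (-4*⅗ - 2327)/(-3584 + 251/1436) = (-12/5 - 2327)/(-5146373/1436) = -11647/5*(-1436/5146373) = 16725092/25731865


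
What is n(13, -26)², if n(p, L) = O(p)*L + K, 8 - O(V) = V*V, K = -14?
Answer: 17405584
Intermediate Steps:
O(V) = 8 - V² (O(V) = 8 - V*V = 8 - V²)
n(p, L) = -14 + L*(8 - p²) (n(p, L) = (8 - p²)*L - 14 = L*(8 - p²) - 14 = -14 + L*(8 - p²))
n(13, -26)² = (-14 - 1*(-26)*(-8 + 13²))² = (-14 - 1*(-26)*(-8 + 169))² = (-14 - 1*(-26)*161)² = (-14 + 4186)² = 4172² = 17405584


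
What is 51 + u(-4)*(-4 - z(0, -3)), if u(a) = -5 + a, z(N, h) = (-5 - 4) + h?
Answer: -21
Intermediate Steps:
z(N, h) = -9 + h
51 + u(-4)*(-4 - z(0, -3)) = 51 + (-5 - 4)*(-4 - (-9 - 3)) = 51 - 9*(-4 - 1*(-12)) = 51 - 9*(-4 + 12) = 51 - 9*8 = 51 - 72 = -21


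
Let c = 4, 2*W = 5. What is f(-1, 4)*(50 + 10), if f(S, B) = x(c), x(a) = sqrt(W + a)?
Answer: 30*sqrt(26) ≈ 152.97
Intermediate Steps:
W = 5/2 (W = (1/2)*5 = 5/2 ≈ 2.5000)
x(a) = sqrt(5/2 + a)
f(S, B) = sqrt(26)/2 (f(S, B) = sqrt(10 + 4*4)/2 = sqrt(10 + 16)/2 = sqrt(26)/2)
f(-1, 4)*(50 + 10) = (sqrt(26)/2)*(50 + 10) = (sqrt(26)/2)*60 = 30*sqrt(26)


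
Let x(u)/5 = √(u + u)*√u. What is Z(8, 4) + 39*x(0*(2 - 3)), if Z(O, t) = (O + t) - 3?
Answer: 9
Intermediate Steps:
Z(O, t) = -3 + O + t
x(u) = 5*u*√2 (x(u) = 5*(√(u + u)*√u) = 5*(√(2*u)*√u) = 5*((√2*√u)*√u) = 5*(u*√2) = 5*u*√2)
Z(8, 4) + 39*x(0*(2 - 3)) = (-3 + 8 + 4) + 39*(5*(0*(2 - 3))*√2) = 9 + 39*(5*(0*(-1))*√2) = 9 + 39*(5*0*√2) = 9 + 39*0 = 9 + 0 = 9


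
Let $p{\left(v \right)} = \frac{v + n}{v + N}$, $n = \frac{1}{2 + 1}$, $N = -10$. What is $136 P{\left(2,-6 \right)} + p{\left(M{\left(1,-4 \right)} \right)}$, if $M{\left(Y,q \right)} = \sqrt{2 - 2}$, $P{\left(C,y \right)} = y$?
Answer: $- \frac{24481}{30} \approx -816.03$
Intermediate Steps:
$M{\left(Y,q \right)} = 0$ ($M{\left(Y,q \right)} = \sqrt{0} = 0$)
$n = \frac{1}{3} \approx 0.33333$
$p{\left(v \right)} = \frac{\frac{1}{3} + v}{-10 + v}$ ($p{\left(v \right)} = \frac{v + \frac{1}{3}}{v - 10} = \frac{\frac{1}{3} + v}{-10 + v}$)
$136 P{\left(2,-6 \right)} + p{\left(M{\left(1,-4 \right)} \right)} = 136 \left(-6\right) + \frac{\frac{1}{3} + 0}{-10 + 0} = -816 + \frac{1}{-10} \cdot \frac{1}{3} = -816 - \frac{1}{30} = - \frac{24481}{30}$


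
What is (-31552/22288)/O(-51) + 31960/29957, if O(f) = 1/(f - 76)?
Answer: 7547071188/41730101 ≈ 180.85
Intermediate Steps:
O(f) = 1/(-76 + f)
(-31552/22288)/O(-51) + 31960/29957 = (-31552/22288)/(1/(-76 - 51)) + 31960/29957 = (-31552*1/22288)/(1/(-127)) + 31960*(1/29957) = -1972/(1393*(-1/127)) + 31960/29957 = -1972/1393*(-127) + 31960/29957 = 250444/1393 + 31960/29957 = 7547071188/41730101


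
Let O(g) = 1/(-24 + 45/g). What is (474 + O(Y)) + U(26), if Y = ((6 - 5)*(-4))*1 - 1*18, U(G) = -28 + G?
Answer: 270434/573 ≈ 471.96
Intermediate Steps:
Y = -22 (Y = (1*(-4))*1 - 18 = -4*1 - 18 = -4 - 18 = -22)
(474 + O(Y)) + U(26) = (474 - 1*(-22)/(-45 + 24*(-22))) + (-28 + 26) = (474 - 1*(-22)/(-45 - 528)) - 2 = (474 - 1*(-22)/(-573)) - 2 = (474 - 1*(-22)*(-1/573)) - 2 = (474 - 22/573) - 2 = 271580/573 - 2 = 270434/573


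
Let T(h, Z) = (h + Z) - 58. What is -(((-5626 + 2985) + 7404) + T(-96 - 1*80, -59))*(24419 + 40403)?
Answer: -289754340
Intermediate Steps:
T(h, Z) = -58 + Z + h (T(h, Z) = (Z + h) - 58 = -58 + Z + h)
-(((-5626 + 2985) + 7404) + T(-96 - 1*80, -59))*(24419 + 40403) = -(((-5626 + 2985) + 7404) + (-58 - 59 + (-96 - 1*80)))*(24419 + 40403) = -((-2641 + 7404) + (-58 - 59 + (-96 - 80)))*64822 = -(4763 + (-58 - 59 - 176))*64822 = -(4763 - 293)*64822 = -4470*64822 = -1*289754340 = -289754340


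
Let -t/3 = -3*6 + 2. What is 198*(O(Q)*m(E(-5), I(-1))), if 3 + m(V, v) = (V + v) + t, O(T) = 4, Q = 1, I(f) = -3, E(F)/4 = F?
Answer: 17424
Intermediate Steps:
t = 48 (t = -3*(-3*6 + 2) = -3*(-18 + 2) = -3*(-16) = 48)
E(F) = 4*F
m(V, v) = 45 + V + v (m(V, v) = -3 + ((V + v) + 48) = -3 + (48 + V + v) = 45 + V + v)
198*(O(Q)*m(E(-5), I(-1))) = 198*(4*(45 + 4*(-5) - 3)) = 198*(4*(45 - 20 - 3)) = 198*(4*22) = 198*88 = 17424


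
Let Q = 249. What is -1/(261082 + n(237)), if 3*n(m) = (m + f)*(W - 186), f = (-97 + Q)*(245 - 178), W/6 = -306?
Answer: 1/6762672 ≈ 1.4787e-7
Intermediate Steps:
W = -1836 (W = 6*(-306) = -1836)
f = 10184 (f = (-97 + 249)*(245 - 178) = 152*67 = 10184)
n(m) = -6864016 - 674*m (n(m) = ((m + 10184)*(-1836 - 186))/3 = ((10184 + m)*(-2022))/3 = (-20592048 - 2022*m)/3 = -6864016 - 674*m)
-1/(261082 + n(237)) = -1/(261082 + (-6864016 - 674*237)) = -1/(261082 + (-6864016 - 159738)) = -1/(261082 - 7023754) = -1/(-6762672) = -1*(-1/6762672) = 1/6762672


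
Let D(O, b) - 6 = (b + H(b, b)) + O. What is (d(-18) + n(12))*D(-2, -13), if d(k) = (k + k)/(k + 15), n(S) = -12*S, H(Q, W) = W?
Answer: 2904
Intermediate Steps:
d(k) = 2*k/(15 + k) (d(k) = (2*k)/(15 + k) = 2*k/(15 + k))
D(O, b) = 6 + O + 2*b (D(O, b) = 6 + ((b + b) + O) = 6 + (2*b + O) = 6 + (O + 2*b) = 6 + O + 2*b)
(d(-18) + n(12))*D(-2, -13) = (2*(-18)/(15 - 18) - 12*12)*(6 - 2 + 2*(-13)) = (2*(-18)/(-3) - 144)*(6 - 2 - 26) = (2*(-18)*(-⅓) - 144)*(-22) = (12 - 144)*(-22) = -132*(-22) = 2904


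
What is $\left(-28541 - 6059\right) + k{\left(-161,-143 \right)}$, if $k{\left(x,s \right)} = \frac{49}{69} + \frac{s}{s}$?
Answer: $- \frac{2387282}{69} \approx -34598.0$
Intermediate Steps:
$k{\left(x,s \right)} = \frac{118}{69}$ ($k{\left(x,s \right)} = 49 \cdot \frac{1}{69} + 1 = \frac{49}{69} + 1 = \frac{118}{69}$)
$\left(-28541 - 6059\right) + k{\left(-161,-143 \right)} = \left(-28541 - 6059\right) + \frac{118}{69} = -34600 + \frac{118}{69} = - \frac{2387282}{69}$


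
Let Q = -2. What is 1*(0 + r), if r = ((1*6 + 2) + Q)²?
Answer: 36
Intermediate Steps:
r = 36 (r = ((1*6 + 2) - 2)² = ((6 + 2) - 2)² = (8 - 2)² = 6² = 36)
1*(0 + r) = 1*(0 + 36) = 1*36 = 36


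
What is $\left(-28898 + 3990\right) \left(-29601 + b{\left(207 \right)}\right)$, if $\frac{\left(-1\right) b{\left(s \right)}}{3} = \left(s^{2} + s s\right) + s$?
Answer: $7156466928$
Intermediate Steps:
$b{\left(s \right)} = - 6 s^{2} - 3 s$ ($b{\left(s \right)} = - 3 \left(\left(s^{2} + s s\right) + s\right) = - 3 \left(\left(s^{2} + s^{2}\right) + s\right) = - 3 \left(2 s^{2} + s\right) = - 3 \left(s + 2 s^{2}\right) = - 6 s^{2} - 3 s$)
$\left(-28898 + 3990\right) \left(-29601 + b{\left(207 \right)}\right) = \left(-28898 + 3990\right) \left(-29601 - 621 \left(1 + 2 \cdot 207\right)\right) = - 24908 \left(-29601 - 621 \left(1 + 414\right)\right) = - 24908 \left(-29601 - 621 \cdot 415\right) = - 24908 \left(-29601 - 257715\right) = \left(-24908\right) \left(-287316\right) = 7156466928$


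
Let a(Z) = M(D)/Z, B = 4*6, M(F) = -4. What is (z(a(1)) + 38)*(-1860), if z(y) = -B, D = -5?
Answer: -26040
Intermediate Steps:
B = 24
a(Z) = -4/Z
z(y) = -24 (z(y) = -1*24 = -24)
(z(a(1)) + 38)*(-1860) = (-24 + 38)*(-1860) = 14*(-1860) = -26040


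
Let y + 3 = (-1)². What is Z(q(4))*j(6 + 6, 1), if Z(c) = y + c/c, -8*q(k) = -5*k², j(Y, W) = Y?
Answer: -12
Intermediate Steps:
y = -2 (y = -3 + (-1)² = -3 + 1 = -2)
q(k) = 5*k²/8 (q(k) = -(-5)*k²/8 = 5*k²/8)
Z(c) = -1 (Z(c) = -2 + c/c = -2 + 1 = -1)
Z(q(4))*j(6 + 6, 1) = -(6 + 6) = -1*12 = -12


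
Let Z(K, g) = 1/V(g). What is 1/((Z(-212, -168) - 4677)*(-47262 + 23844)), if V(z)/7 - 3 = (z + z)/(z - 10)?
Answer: 1015/111168181056 ≈ 9.1303e-9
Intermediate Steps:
V(z) = 21 + 14*z/(-10 + z) (V(z) = 21 + 7*((z + z)/(z - 10)) = 21 + 7*((2*z)/(-10 + z)) = 21 + 7*(2*z/(-10 + z)) = 21 + 14*z/(-10 + z))
Z(K, g) = (-10 + g)/(35*(-6 + g)) (Z(K, g) = 1/(35*(-6 + g)/(-10 + g)) = (-10 + g)/(35*(-6 + g)))
1/((Z(-212, -168) - 4677)*(-47262 + 23844)) = 1/(((-10 - 168)/(35*(-6 - 168)) - 4677)*(-47262 + 23844)) = 1/(((1/35)*(-178)/(-174) - 4677)*(-23418)) = 1/(((1/35)*(-1/174)*(-178) - 4677)*(-23418)) = 1/((89/3045 - 4677)*(-23418)) = 1/(-14241376/3045*(-23418)) = 1/(111168181056/1015) = 1015/111168181056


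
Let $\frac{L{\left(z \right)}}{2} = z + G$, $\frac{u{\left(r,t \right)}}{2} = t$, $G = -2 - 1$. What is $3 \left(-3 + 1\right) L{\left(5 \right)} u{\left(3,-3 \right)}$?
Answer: $144$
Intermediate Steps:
$G = -3$ ($G = -2 - 1 = -3$)
$u{\left(r,t \right)} = 2 t$
$L{\left(z \right)} = -6 + 2 z$ ($L{\left(z \right)} = 2 \left(z - 3\right) = 2 \left(-3 + z\right) = -6 + 2 z$)
$3 \left(-3 + 1\right) L{\left(5 \right)} u{\left(3,-3 \right)} = 3 \left(-3 + 1\right) \left(-6 + 2 \cdot 5\right) 2 \left(-3\right) = 3 \left(-2\right) \left(-6 + 10\right) \left(-6\right) = \left(-6\right) 4 \left(-6\right) = \left(-24\right) \left(-6\right) = 144$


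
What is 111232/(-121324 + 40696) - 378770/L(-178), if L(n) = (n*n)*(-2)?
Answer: 2936364773/638654388 ≈ 4.5977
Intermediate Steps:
L(n) = -2*n² (L(n) = n²*(-2) = -2*n²)
111232/(-121324 + 40696) - 378770/L(-178) = 111232/(-121324 + 40696) - 378770/((-2*(-178)²)) = 111232/(-80628) - 378770/((-2*31684)) = 111232*(-1/80628) - 378770/(-63368) = -27808/20157 - 378770*(-1/63368) = -27808/20157 + 189385/31684 = 2936364773/638654388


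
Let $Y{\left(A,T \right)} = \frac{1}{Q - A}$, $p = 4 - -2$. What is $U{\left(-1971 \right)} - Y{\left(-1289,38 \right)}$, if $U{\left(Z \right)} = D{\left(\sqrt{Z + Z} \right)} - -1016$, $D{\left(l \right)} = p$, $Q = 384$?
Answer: $\frac{1709805}{1673} \approx 1022.0$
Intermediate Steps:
$p = 6$ ($p = 4 + 2 = 6$)
$D{\left(l \right)} = 6$
$Y{\left(A,T \right)} = \frac{1}{384 - A}$
$U{\left(Z \right)} = 1022$ ($U{\left(Z \right)} = 6 - -1016 = 6 + 1016 = 1022$)
$U{\left(-1971 \right)} - Y{\left(-1289,38 \right)} = 1022 - - \frac{1}{-384 - 1289} = 1022 - - \frac{1}{-1673} = 1022 - \left(-1\right) \left(- \frac{1}{1673}\right) = 1022 - \frac{1}{1673} = \frac{1709805}{1673}$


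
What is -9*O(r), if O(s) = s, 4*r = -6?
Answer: 27/2 ≈ 13.500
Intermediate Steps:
r = -3/2 (r = (¼)*(-6) = -3/2 ≈ -1.5000)
-9*O(r) = -9*(-3/2) = 27/2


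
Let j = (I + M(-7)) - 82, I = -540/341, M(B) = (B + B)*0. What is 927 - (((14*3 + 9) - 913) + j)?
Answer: 638551/341 ≈ 1872.6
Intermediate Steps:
M(B) = 0 (M(B) = (2*B)*0 = 0)
I = -540/341 (I = -540*1/341 = -540/341 ≈ -1.5836)
j = -28502/341 (j = (-540/341 + 0) - 82 = -540/341 - 82 = -28502/341 ≈ -83.584)
927 - (((14*3 + 9) - 913) + j) = 927 - (((14*3 + 9) - 913) - 28502/341) = 927 - (((42 + 9) - 913) - 28502/341) = 927 - ((51 - 913) - 28502/341) = 927 - (-862 - 28502/341) = 927 - 1*(-322444/341) = 927 + 322444/341 = 638551/341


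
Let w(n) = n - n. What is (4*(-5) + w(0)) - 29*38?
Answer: -1122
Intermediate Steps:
w(n) = 0
(4*(-5) + w(0)) - 29*38 = (4*(-5) + 0) - 29*38 = (-20 + 0) - 1102 = -20 - 1102 = -1122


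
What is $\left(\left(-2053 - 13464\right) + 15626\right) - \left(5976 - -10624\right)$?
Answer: $-16491$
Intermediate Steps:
$\left(\left(-2053 - 13464\right) + 15626\right) - \left(5976 - -10624\right) = \left(-15517 + 15626\right) - \left(5976 + 10624\right) = 109 - 16600 = -16491$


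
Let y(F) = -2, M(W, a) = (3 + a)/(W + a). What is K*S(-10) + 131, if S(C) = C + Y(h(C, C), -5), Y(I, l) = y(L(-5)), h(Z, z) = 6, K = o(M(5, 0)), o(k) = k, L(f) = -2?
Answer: 619/5 ≈ 123.80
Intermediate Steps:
M(W, a) = (3 + a)/(W + a)
K = ⅗ (K = (3 + 0)/(5 + 0) = 3/5 = (⅕)*3 = ⅗ ≈ 0.60000)
Y(I, l) = -2
S(C) = -2 + C (S(C) = C - 2 = -2 + C)
K*S(-10) + 131 = 3*(-2 - 10)/5 + 131 = (⅗)*(-12) + 131 = -36/5 + 131 = 619/5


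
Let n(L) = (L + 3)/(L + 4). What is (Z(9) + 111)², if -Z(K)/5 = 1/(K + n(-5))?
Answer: 1478656/121 ≈ 12220.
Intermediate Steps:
n(L) = (3 + L)/(4 + L)
Z(K) = -5/(2 + K) (Z(K) = -5/(K + (3 - 5)/(4 - 5)) = -5/(K - 2/(-1)) = -5/(K - 1*(-2)) = -5/(K + 2) = -5/(2 + K))
(Z(9) + 111)² = (-5/(2 + 9) + 111)² = (-5/11 + 111)² = (1216/11)² = 1478656/121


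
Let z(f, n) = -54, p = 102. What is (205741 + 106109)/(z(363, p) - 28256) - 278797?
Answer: -789305492/2831 ≈ -2.7881e+5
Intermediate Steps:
(205741 + 106109)/(z(363, p) - 28256) - 278797 = (205741 + 106109)/(-54 - 28256) - 278797 = 311850/(-28310) - 278797 = 311850*(-1/28310) - 278797 = -31185/2831 - 278797 = -789305492/2831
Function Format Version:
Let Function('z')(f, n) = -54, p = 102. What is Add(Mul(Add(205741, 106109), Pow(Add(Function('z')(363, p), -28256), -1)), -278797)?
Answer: Rational(-789305492, 2831) ≈ -2.7881e+5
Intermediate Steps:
Add(Mul(Add(205741, 106109), Pow(Add(Function('z')(363, p), -28256), -1)), -278797) = Add(Mul(Add(205741, 106109), Pow(Add(-54, -28256), -1)), -278797) = Add(Mul(311850, Pow(-28310, -1)), -278797) = Add(Mul(311850, Rational(-1, 28310)), -278797) = Add(Rational(-31185, 2831), -278797) = Rational(-789305492, 2831)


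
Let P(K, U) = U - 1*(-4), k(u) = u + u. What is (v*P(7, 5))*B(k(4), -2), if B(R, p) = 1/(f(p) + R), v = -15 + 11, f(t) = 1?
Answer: -4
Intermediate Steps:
k(u) = 2*u
P(K, U) = 4 + U (P(K, U) = U + 4 = 4 + U)
v = -4
B(R, p) = 1/(1 + R)
(v*P(7, 5))*B(k(4), -2) = (-4*(4 + 5))/(1 + 2*4) = (-4*9)/(1 + 8) = -36/9 = -36*⅑ = -4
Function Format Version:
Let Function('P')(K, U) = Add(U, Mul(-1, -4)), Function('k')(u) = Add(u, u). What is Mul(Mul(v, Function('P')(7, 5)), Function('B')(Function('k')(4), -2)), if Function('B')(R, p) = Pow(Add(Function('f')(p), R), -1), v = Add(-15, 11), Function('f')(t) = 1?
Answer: -4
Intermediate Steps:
Function('k')(u) = Mul(2, u)
Function('P')(K, U) = Add(4, U) (Function('P')(K, U) = Add(U, 4) = Add(4, U))
v = -4
Function('B')(R, p) = Pow(Add(1, R), -1)
Mul(Mul(v, Function('P')(7, 5)), Function('B')(Function('k')(4), -2)) = Mul(Mul(-4, Add(4, 5)), Pow(Add(1, Mul(2, 4)), -1)) = Mul(Mul(-4, 9), Pow(Add(1, 8), -1)) = Mul(-36, Pow(9, -1)) = Mul(-36, Rational(1, 9)) = -4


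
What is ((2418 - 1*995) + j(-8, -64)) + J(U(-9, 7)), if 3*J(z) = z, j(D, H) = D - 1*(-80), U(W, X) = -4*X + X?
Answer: 1488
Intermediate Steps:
U(W, X) = -3*X
j(D, H) = 80 + D (j(D, H) = D + 80 = 80 + D)
J(z) = z/3
((2418 - 1*995) + j(-8, -64)) + J(U(-9, 7)) = ((2418 - 1*995) + (80 - 8)) + (-3*7)/3 = ((2418 - 995) + 72) + (⅓)*(-21) = (1423 + 72) - 7 = 1495 - 7 = 1488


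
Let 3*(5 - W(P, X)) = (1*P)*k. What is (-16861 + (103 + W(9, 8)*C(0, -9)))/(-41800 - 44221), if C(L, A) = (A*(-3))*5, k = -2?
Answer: 15273/86021 ≈ 0.17755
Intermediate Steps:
W(P, X) = 5 + 2*P/3 (W(P, X) = 5 - 1*P*(-2)/3 = 5 - P*(-2)/3 = 5 - (-2)*P/3 = 5 + 2*P/3)
C(L, A) = -15*A (C(L, A) = -3*A*5 = -15*A)
(-16861 + (103 + W(9, 8)*C(0, -9)))/(-41800 - 44221) = (-16861 + (103 + (5 + (⅔)*9)*(-15*(-9))))/(-41800 - 44221) = (-16861 + (103 + (5 + 6)*135))/(-86021) = (-16861 + (103 + 11*135))*(-1/86021) = (-16861 + (103 + 1485))*(-1/86021) = (-16861 + 1588)*(-1/86021) = -15273*(-1/86021) = 15273/86021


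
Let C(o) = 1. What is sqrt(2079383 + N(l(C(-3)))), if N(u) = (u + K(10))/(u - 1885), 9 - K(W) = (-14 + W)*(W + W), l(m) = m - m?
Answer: sqrt(7388515492410)/1885 ≈ 1442.0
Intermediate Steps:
l(m) = 0
K(W) = 9 - 2*W*(-14 + W) (K(W) = 9 - (-14 + W)*(W + W) = 9 - (-14 + W)*2*W = 9 - 2*W*(-14 + W))
N(u) = (89 + u)/(-1885 + u) (N(u) = (u + (9 - 2*10**2 + 28*10))/(u - 1885) = (u + (9 - 2*100 + 280))/(-1885 + u) = (u + (9 - 200 + 280))/(-1885 + u) = (u + 89)/(-1885 + u) = (89 + u)/(-1885 + u))
sqrt(2079383 + N(l(C(-3)))) = sqrt(2079383 + (89 + 0)/(-1885 + 0)) = sqrt(2079383 + 89/(-1885)) = sqrt(2079383 - 1/1885*89) = sqrt(2079383 - 89/1885) = sqrt(3919636866/1885) = sqrt(7388515492410)/1885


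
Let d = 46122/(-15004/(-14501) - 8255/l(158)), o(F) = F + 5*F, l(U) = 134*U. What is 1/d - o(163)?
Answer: -4616210060746473/4720051254328 ≈ -978.00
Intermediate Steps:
o(F) = 6*F
d = 4720051254328/65986311 (d = 46122/(-15004/(-14501) - 8255/(134*158)) = 46122/(-15004*(-1/14501) - 8255/21172) = 46122/(15004/14501 - 8255*1/21172) = 46122/(15004/14501 - 8255/21172) = 46122/(197958933/307015172) = 46122*(307015172/197958933) = 4720051254328/65986311 ≈ 71531.)
1/d - o(163) = 1/(4720051254328/65986311) - 6*163 = 65986311/4720051254328 - 1*978 = 65986311/4720051254328 - 978 = -4616210060746473/4720051254328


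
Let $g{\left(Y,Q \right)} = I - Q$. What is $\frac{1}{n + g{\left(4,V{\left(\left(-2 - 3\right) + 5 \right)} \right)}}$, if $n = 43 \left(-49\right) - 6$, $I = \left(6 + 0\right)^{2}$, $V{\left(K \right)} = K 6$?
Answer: $- \frac{1}{2077} \approx -0.00048146$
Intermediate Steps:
$V{\left(K \right)} = 6 K$
$I = 36$ ($I = 6^{2} = 36$)
$g{\left(Y,Q \right)} = 36 - Q$
$n = -2113$ ($n = -2107 - 6 = -2113$)
$\frac{1}{n + g{\left(4,V{\left(\left(-2 - 3\right) + 5 \right)} \right)}} = \frac{1}{-2113 + \left(36 - 6 \left(\left(-2 - 3\right) + 5\right)\right)} = \frac{1}{-2113 + \left(36 - 6 \left(-5 + 5\right)\right)} = \frac{1}{-2113 + \left(36 - 6 \cdot 0\right)} = \frac{1}{-2113 + \left(36 - 0\right)} = \frac{1}{-2113 + \left(36 + 0\right)} = \frac{1}{-2113 + 36} = \frac{1}{-2077} = - \frac{1}{2077}$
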